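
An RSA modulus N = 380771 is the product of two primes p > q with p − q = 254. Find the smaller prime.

503

Since p = q + 254, we have 380771 = q(q + 254), so q² + 254q − 380771 = 0.
Discriminant: 254² + 4·380771 = 64516 + 1523084 = 1587600; √1587600 = 1260.
q = (−254 + 1260)/2 = 503, and p = q + 254 = 757.
Check: 503 · 757 = 380771.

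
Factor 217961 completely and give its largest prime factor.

217961 = 31 · 7031
7031 = 79 · 89
89 is prime.
So 217961 = 31 · 79 · 89; the largest prime factor is 89.

89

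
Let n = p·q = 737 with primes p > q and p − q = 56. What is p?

67

Since p = q + 56, we have 737 = q(q + 56), so q² + 56q − 737 = 0.
Discriminant: 56² + 4·737 = 3136 + 2948 = 6084; √6084 = 78.
q = (−56 + 78)/2 = 11, and p = q + 56 = 67.
Check: 11 · 67 = 737.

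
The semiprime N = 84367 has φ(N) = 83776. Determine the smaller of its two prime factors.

239

φ(n) = (p−1)(q−1) = n − (p+q) + 1, so p + q = 84367 − 83776 + 1 = 592.
p and q are the roots of t² − 592t + 84367 = 0.
Discriminant: 592² − 4·84367 = 350464 − 337468 = 12996; √12996 = 114.
q = (592 − 114)/2 = 239, p = (592 + 114)/2 = 353.
Check: 239 · 353 = 84367.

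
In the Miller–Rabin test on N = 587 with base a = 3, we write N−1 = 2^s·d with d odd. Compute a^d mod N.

1

587 − 1 = 586 = 2^1 · 293, so d = 293.
3^1 ≡ 3 (mod 587)
3^2 ≡ 3^2 = 9 ≡ 9 (mod 587)
3^4 ≡ 9^2 = 81 ≡ 81 (mod 587)
3^8 ≡ 81^2 = 6561 ≡ 104 (mod 587)
3^16 ≡ 104^2 = 10816 ≡ 250 (mod 587)
3^32 ≡ 250^2 = 62500 ≡ 278 (mod 587)
3^64 ≡ 278^2 = 77284 ≡ 387 (mod 587)
3^128 ≡ 387^2 = 149769 ≡ 84 (mod 587)
3^256 ≡ 84^2 = 7056 ≡ 12 (mod 587)
293 = 256 + 32 + 4 + 1 in binary powers of 2.
So 3^293 ≡ 12 · 278 · 81 · 3 ≡ 1 (mod 587).
Since 3^d ≡ 1 (mod 587), base 3 does not prove 587 composite.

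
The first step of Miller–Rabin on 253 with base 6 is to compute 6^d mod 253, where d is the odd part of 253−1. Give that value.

253 − 1 = 252 = 2^2 · 63, so d = 63.
6^1 ≡ 6 (mod 253)
6^2 ≡ 6^2 = 36 ≡ 36 (mod 253)
6^4 ≡ 36^2 = 1296 ≡ 31 (mod 253)
6^8 ≡ 31^2 = 961 ≡ 202 (mod 253)
6^16 ≡ 202^2 = 40804 ≡ 71 (mod 253)
6^32 ≡ 71^2 = 5041 ≡ 234 (mod 253)
63 = 32 + 16 + 8 + 4 + 2 + 1 in binary powers of 2.
So 6^63 ≡ 234 · 71 · 202 · 31 · 36 · 6 ≡ 18 (mod 253).
Squaring chain: 18 → 71; never reaches −1, so base 6 is a Miller–Rabin witness that 253 is composite.

18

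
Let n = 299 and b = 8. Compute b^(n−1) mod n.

8^1 ≡ 8 (mod 299)
8^2 ≡ 8^2 = 64 ≡ 64 (mod 299)
8^4 ≡ 64^2 = 4096 ≡ 209 (mod 299)
8^8 ≡ 209^2 = 43681 ≡ 27 (mod 299)
8^16 ≡ 27^2 = 729 ≡ 131 (mod 299)
8^32 ≡ 131^2 = 17161 ≡ 118 (mod 299)
8^64 ≡ 118^2 = 13924 ≡ 170 (mod 299)
8^128 ≡ 170^2 = 28900 ≡ 196 (mod 299)
8^256 ≡ 196^2 = 38416 ≡ 144 (mod 299)
298 = 256 + 32 + 8 + 2 in binary powers of 2.
So 8^298 ≡ 144 · 118 · 27 · 64 ≡ 77 (mod 299).
Since 77 ≠ 1, base 8 is a Fermat witness: 299 is composite.

77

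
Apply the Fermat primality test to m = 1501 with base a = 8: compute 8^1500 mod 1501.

8^1 ≡ 8 (mod 1501)
8^2 ≡ 8^2 = 64 ≡ 64 (mod 1501)
8^4 ≡ 64^2 = 4096 ≡ 1094 (mod 1501)
8^8 ≡ 1094^2 = 1196836 ≡ 539 (mod 1501)
8^16 ≡ 539^2 = 290521 ≡ 828 (mod 1501)
8^32 ≡ 828^2 = 685584 ≡ 1128 (mod 1501)
8^64 ≡ 1128^2 = 1272384 ≡ 1037 (mod 1501)
8^128 ≡ 1037^2 = 1075369 ≡ 653 (mod 1501)
8^256 ≡ 653^2 = 426409 ≡ 125 (mod 1501)
8^512 ≡ 125^2 = 15625 ≡ 615 (mod 1501)
8^1024 ≡ 615^2 = 378225 ≡ 1474 (mod 1501)
1500 = 1024 + 256 + 128 + 64 + 16 + 8 + 4 in binary powers of 2.
So 8^1500 ≡ 1474 · 125 · 653 · 1037 · 828 · 539 · 1094 ≡ 457 (mod 1501).
Since 457 ≠ 1, base 8 is a Fermat witness: 1501 is composite.

457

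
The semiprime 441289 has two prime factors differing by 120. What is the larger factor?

727

Since p = q + 120, we have 441289 = q(q + 120), so q² + 120q − 441289 = 0.
Discriminant: 120² + 4·441289 = 14400 + 1765156 = 1779556; √1779556 = 1334.
q = (−120 + 1334)/2 = 607, and p = q + 120 = 727.
Check: 607 · 727 = 441289.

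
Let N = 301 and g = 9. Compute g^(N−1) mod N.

176

9^1 ≡ 9 (mod 301)
9^2 ≡ 9^2 = 81 ≡ 81 (mod 301)
9^4 ≡ 81^2 = 6561 ≡ 240 (mod 301)
9^8 ≡ 240^2 = 57600 ≡ 109 (mod 301)
9^16 ≡ 109^2 = 11881 ≡ 142 (mod 301)
9^32 ≡ 142^2 = 20164 ≡ 298 (mod 301)
9^64 ≡ 298^2 = 88804 ≡ 9 (mod 301)
9^128 ≡ 9^2 = 81 ≡ 81 (mod 301)
9^256 ≡ 81^2 = 6561 ≡ 240 (mod 301)
300 = 256 + 32 + 8 + 4 in binary powers of 2.
So 9^300 ≡ 240 · 298 · 109 · 240 ≡ 176 (mod 301).
Since 176 ≠ 1, base 9 is a Fermat witness: 301 is composite.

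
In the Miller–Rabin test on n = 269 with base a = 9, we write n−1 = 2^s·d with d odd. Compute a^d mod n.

268

269 − 1 = 268 = 2^2 · 67, so d = 67.
9^1 ≡ 9 (mod 269)
9^2 ≡ 9^2 = 81 ≡ 81 (mod 269)
9^4 ≡ 81^2 = 6561 ≡ 105 (mod 269)
9^8 ≡ 105^2 = 11025 ≡ 265 (mod 269)
9^16 ≡ 265^2 = 70225 ≡ 16 (mod 269)
9^32 ≡ 16^2 = 256 ≡ 256 (mod 269)
9^64 ≡ 256^2 = 65536 ≡ 169 (mod 269)
67 = 64 + 2 + 1 in binary powers of 2.
So 9^67 ≡ 169 · 81 · 9 ≡ 268 (mod 269).
Since 9^d ≡ 268 (mod 269), base 9 does not prove 269 composite.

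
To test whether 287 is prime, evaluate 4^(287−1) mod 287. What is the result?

242

4^1 ≡ 4 (mod 287)
4^2 ≡ 4^2 = 16 ≡ 16 (mod 287)
4^4 ≡ 16^2 = 256 ≡ 256 (mod 287)
4^8 ≡ 256^2 = 65536 ≡ 100 (mod 287)
4^16 ≡ 100^2 = 10000 ≡ 242 (mod 287)
4^32 ≡ 242^2 = 58564 ≡ 16 (mod 287)
4^64 ≡ 16^2 = 256 ≡ 256 (mod 287)
4^128 ≡ 256^2 = 65536 ≡ 100 (mod 287)
4^256 ≡ 100^2 = 10000 ≡ 242 (mod 287)
286 = 256 + 16 + 8 + 4 + 2 in binary powers of 2.
So 4^286 ≡ 242 · 242 · 100 · 256 · 16 ≡ 242 (mod 287).
Since 242 ≠ 1, base 4 is a Fermat witness: 287 is composite.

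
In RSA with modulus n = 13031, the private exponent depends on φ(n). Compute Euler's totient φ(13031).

Factor: 13031 = 83 · 157.
φ(13031) = (83−1) · (157−1) = 82 · 156 = 12792.

12792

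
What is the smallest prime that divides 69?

69 is odd.
Digit sum 15, divisible by 3.

3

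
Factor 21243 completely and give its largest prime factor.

21243 = 3 · 7081
7081 = 73 · 97
97 is prime.
So 21243 = 3 · 73 · 97; the largest prime factor is 97.

97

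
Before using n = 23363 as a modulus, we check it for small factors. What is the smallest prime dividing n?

61

23363 is odd.
Digit sum 17, not divisible by 3.
Ends in 3: not divisible by 5.
7: 23363 = 7·3337 + 4
11: 23363 = 11·2123 + 10
13: 23363 = 13·1797 + 2
17: 23363 = 17·1374 + 5
19: 23363 = 19·1229 + 12
23: 23363 = 23·1015 + 18
29: 23363 = 29·805 + 18
31: 23363 = 31·753 + 20
37: 23363 = 37·631 + 16
41: 23363 = 41·569 + 34
43: 23363 = 43·543 + 14
47: 23363 = 47·497 + 4
53: 23363 = 53·440 + 43
59: 23363 = 59·395 + 58
61: 23363 = 61·383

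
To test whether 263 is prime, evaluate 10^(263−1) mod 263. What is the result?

1

10^1 ≡ 10 (mod 263)
10^2 ≡ 10^2 = 100 ≡ 100 (mod 263)
10^4 ≡ 100^2 = 10000 ≡ 6 (mod 263)
10^8 ≡ 6^2 = 36 ≡ 36 (mod 263)
10^16 ≡ 36^2 = 1296 ≡ 244 (mod 263)
10^32 ≡ 244^2 = 59536 ≡ 98 (mod 263)
10^64 ≡ 98^2 = 9604 ≡ 136 (mod 263)
10^128 ≡ 136^2 = 18496 ≡ 86 (mod 263)
10^256 ≡ 86^2 = 7396 ≡ 32 (mod 263)
262 = 256 + 4 + 2 in binary powers of 2.
So 10^262 ≡ 32 · 6 · 100 ≡ 1 (mod 263).
Since the result is 1, base 10 gives no evidence that 263 is composite.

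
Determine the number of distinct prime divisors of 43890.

6

43890 = 2 · 21945
21945 = 3 · 7315
7315 = 5 · 1463
1463 = 7 · 209
209 = 11 · 19
43890 = 2 · 3 · 5 · 7 · 11 · 19, which has 6 distinct prime factors.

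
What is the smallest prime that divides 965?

5

965 is odd.
Digit sum 20, not divisible by 3.
Ends in 5: divisible by 5.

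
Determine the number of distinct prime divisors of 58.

2

58 = 2 · 29
58 = 2 · 29, which has 2 distinct prime factors.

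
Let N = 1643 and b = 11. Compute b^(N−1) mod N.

11^1 ≡ 11 (mod 1643)
11^2 ≡ 11^2 = 121 ≡ 121 (mod 1643)
11^4 ≡ 121^2 = 14641 ≡ 1497 (mod 1643)
11^8 ≡ 1497^2 = 2241009 ≡ 1600 (mod 1643)
11^16 ≡ 1600^2 = 2560000 ≡ 206 (mod 1643)
11^32 ≡ 206^2 = 42436 ≡ 1361 (mod 1643)
11^64 ≡ 1361^2 = 1852321 ≡ 660 (mod 1643)
11^128 ≡ 660^2 = 435600 ≡ 205 (mod 1643)
11^256 ≡ 205^2 = 42025 ≡ 950 (mod 1643)
11^512 ≡ 950^2 = 902500 ≡ 493 (mod 1643)
11^1024 ≡ 493^2 = 243049 ≡ 1528 (mod 1643)
1642 = 1024 + 512 + 64 + 32 + 8 + 2 in binary powers of 2.
So 11^1642 ≡ 1528 · 493 · 660 · 1361 · 1600 · 121 ≡ 1444 (mod 1643).
Since 1444 ≠ 1, base 11 is a Fermat witness: 1643 is composite.

1444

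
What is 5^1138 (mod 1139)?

5^1 ≡ 5 (mod 1139)
5^2 ≡ 5^2 = 25 ≡ 25 (mod 1139)
5^4 ≡ 25^2 = 625 ≡ 625 (mod 1139)
5^8 ≡ 625^2 = 390625 ≡ 1087 (mod 1139)
5^16 ≡ 1087^2 = 1181569 ≡ 426 (mod 1139)
5^32 ≡ 426^2 = 181476 ≡ 375 (mod 1139)
5^64 ≡ 375^2 = 140625 ≡ 528 (mod 1139)
5^128 ≡ 528^2 = 278784 ≡ 868 (mod 1139)
5^256 ≡ 868^2 = 753424 ≡ 545 (mod 1139)
5^512 ≡ 545^2 = 297025 ≡ 885 (mod 1139)
5^1024 ≡ 885^2 = 783225 ≡ 732 (mod 1139)
1138 = 1024 + 64 + 32 + 16 + 2 in binary powers of 2.
So 5^1138 ≡ 732 · 528 · 375 · 426 · 25 ≡ 1096 (mod 1139).
Since 1096 ≠ 1, base 5 is a Fermat witness: 1139 is composite.

1096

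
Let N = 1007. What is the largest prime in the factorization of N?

1007 = 19 · 53
53 is prime.
So 1007 = 19 · 53; the largest prime factor is 53.

53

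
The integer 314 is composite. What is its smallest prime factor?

2

314 is even: 2 divides it.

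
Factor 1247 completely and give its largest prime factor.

1247 = 29 · 43
43 is prime.
So 1247 = 29 · 43; the largest prime factor is 43.

43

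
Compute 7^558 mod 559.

259

7^1 ≡ 7 (mod 559)
7^2 ≡ 7^2 = 49 ≡ 49 (mod 559)
7^4 ≡ 49^2 = 2401 ≡ 165 (mod 559)
7^8 ≡ 165^2 = 27225 ≡ 393 (mod 559)
7^16 ≡ 393^2 = 154449 ≡ 165 (mod 559)
7^32 ≡ 165^2 = 27225 ≡ 393 (mod 559)
7^64 ≡ 393^2 = 154449 ≡ 165 (mod 559)
7^128 ≡ 165^2 = 27225 ≡ 393 (mod 559)
7^256 ≡ 393^2 = 154449 ≡ 165 (mod 559)
7^512 ≡ 165^2 = 27225 ≡ 393 (mod 559)
558 = 512 + 32 + 8 + 4 + 2 in binary powers of 2.
So 7^558 ≡ 393 · 393 · 393 · 165 · 49 ≡ 259 (mod 559).
Since 259 ≠ 1, base 7 is a Fermat witness: 559 is composite.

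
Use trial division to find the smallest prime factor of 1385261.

1385261 is odd.
Digit sum 26, not divisible by 3.
Ends in 1: not divisible by 5.
7: 1385261 = 7·197894 + 3
11: 1385261 = 11·125932 + 9
13: 1385261 = 13·106558 + 7
17: 1385261 = 17·81485 + 16
19: 1385261 = 19·72908 + 9
23: 1385261 = 23·60228 + 17
29: 1385261 = 29·47767 + 18
31: 1385261 = 31·44685 + 26
37: 1385261 = 37·37439 + 18
41: 1385261 = 41·33786 + 35
43: 1385261 = 43·32215 + 16
47: 1385261 = 47·29473 + 30
53: 1385261 = 53·26137

53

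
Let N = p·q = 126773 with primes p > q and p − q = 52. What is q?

Since p = q + 52, we have 126773 = q(q + 52), so q² + 52q − 126773 = 0.
Discriminant: 52² + 4·126773 = 2704 + 507092 = 509796; √509796 = 714.
q = (−52 + 714)/2 = 331, and p = q + 52 = 383.
Check: 331 · 383 = 126773.

331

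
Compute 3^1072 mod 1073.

848

3^1 ≡ 3 (mod 1073)
3^2 ≡ 3^2 = 9 ≡ 9 (mod 1073)
3^4 ≡ 9^2 = 81 ≡ 81 (mod 1073)
3^8 ≡ 81^2 = 6561 ≡ 123 (mod 1073)
3^16 ≡ 123^2 = 15129 ≡ 107 (mod 1073)
3^32 ≡ 107^2 = 11449 ≡ 719 (mod 1073)
3^64 ≡ 719^2 = 516961 ≡ 848 (mod 1073)
3^128 ≡ 848^2 = 719104 ≡ 194 (mod 1073)
3^256 ≡ 194^2 = 37636 ≡ 81 (mod 1073)
3^512 ≡ 81^2 = 6561 ≡ 123 (mod 1073)
3^1024 ≡ 123^2 = 15129 ≡ 107 (mod 1073)
1072 = 1024 + 32 + 16 in binary powers of 2.
So 3^1072 ≡ 107 · 719 · 107 ≡ 848 (mod 1073).
Since 848 ≠ 1, base 3 is a Fermat witness: 1073 is composite.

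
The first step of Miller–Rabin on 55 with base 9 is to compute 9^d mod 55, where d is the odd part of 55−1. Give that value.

4

55 − 1 = 54 = 2^1 · 27, so d = 27.
9^1 ≡ 9 (mod 55)
9^2 ≡ 9^2 = 81 ≡ 26 (mod 55)
9^4 ≡ 26^2 = 676 ≡ 16 (mod 55)
9^8 ≡ 16^2 = 256 ≡ 36 (mod 55)
9^16 ≡ 36^2 = 1296 ≡ 31 (mod 55)
27 = 16 + 8 + 2 + 1 in binary powers of 2.
So 9^27 ≡ 31 · 36 · 26 · 9 ≡ 4 (mod 55).
Squaring chain: 4; never reaches −1, so base 9 is a Miller–Rabin witness that 55 is composite.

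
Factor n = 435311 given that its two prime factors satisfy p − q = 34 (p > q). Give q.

Since p = q + 34, we have 435311 = q(q + 34), so q² + 34q − 435311 = 0.
Discriminant: 34² + 4·435311 = 1156 + 1741244 = 1742400; √1742400 = 1320.
q = (−34 + 1320)/2 = 643, and p = q + 34 = 677.
Check: 643 · 677 = 435311.

643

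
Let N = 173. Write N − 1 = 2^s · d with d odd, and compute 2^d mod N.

173 − 1 = 172 = 2^2 · 43, so d = 43.
2^1 ≡ 2 (mod 173)
2^2 ≡ 2^2 = 4 ≡ 4 (mod 173)
2^4 ≡ 4^2 = 16 ≡ 16 (mod 173)
2^8 ≡ 16^2 = 256 ≡ 83 (mod 173)
2^16 ≡ 83^2 = 6889 ≡ 142 (mod 173)
2^32 ≡ 142^2 = 20164 ≡ 96 (mod 173)
43 = 32 + 8 + 2 + 1 in binary powers of 2.
So 2^43 ≡ 96 · 83 · 4 · 2 ≡ 80 (mod 173).
Squaring chain: 80 → 172; reaches −1, so base 2 does not prove 173 composite.

80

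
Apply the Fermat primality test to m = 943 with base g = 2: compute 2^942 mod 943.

2^1 ≡ 2 (mod 943)
2^2 ≡ 2^2 = 4 ≡ 4 (mod 943)
2^4 ≡ 4^2 = 16 ≡ 16 (mod 943)
2^8 ≡ 16^2 = 256 ≡ 256 (mod 943)
2^16 ≡ 256^2 = 65536 ≡ 469 (mod 943)
2^32 ≡ 469^2 = 219961 ≡ 242 (mod 943)
2^64 ≡ 242^2 = 58564 ≡ 98 (mod 943)
2^128 ≡ 98^2 = 9604 ≡ 174 (mod 943)
2^256 ≡ 174^2 = 30276 ≡ 100 (mod 943)
2^512 ≡ 100^2 = 10000 ≡ 570 (mod 943)
942 = 512 + 256 + 128 + 32 + 8 + 4 + 2 in binary powers of 2.
So 2^942 ≡ 570 · 100 · 174 · 242 · 256 · 16 · 4 ≡ 496 (mod 943).
Since 496 ≠ 1, base 2 is a Fermat witness: 943 is composite.

496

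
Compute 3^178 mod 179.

1

3^1 ≡ 3 (mod 179)
3^2 ≡ 3^2 = 9 ≡ 9 (mod 179)
3^4 ≡ 9^2 = 81 ≡ 81 (mod 179)
3^8 ≡ 81^2 = 6561 ≡ 117 (mod 179)
3^16 ≡ 117^2 = 13689 ≡ 85 (mod 179)
3^32 ≡ 85^2 = 7225 ≡ 65 (mod 179)
3^64 ≡ 65^2 = 4225 ≡ 108 (mod 179)
3^128 ≡ 108^2 = 11664 ≡ 29 (mod 179)
178 = 128 + 32 + 16 + 2 in binary powers of 2.
So 3^178 ≡ 29 · 65 · 85 · 9 ≡ 1 (mod 179).
Since the result is 1, base 3 gives no evidence that 179 is composite.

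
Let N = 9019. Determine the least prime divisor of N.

9019 is odd.
Digit sum 19, not divisible by 3.
Ends in 9: not divisible by 5.
7: 9019 = 7·1288 + 3
11: 9019 = 11·819 + 10
13: 9019 = 13·693 + 10
17: 9019 = 17·530 + 9
19: 9019 = 19·474 + 13
23: 9019 = 23·392 + 3
29: 9019 = 29·311

29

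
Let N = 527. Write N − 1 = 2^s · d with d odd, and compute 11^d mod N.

105

527 − 1 = 526 = 2^1 · 263, so d = 263.
11^1 ≡ 11 (mod 527)
11^2 ≡ 11^2 = 121 ≡ 121 (mod 527)
11^4 ≡ 121^2 = 14641 ≡ 412 (mod 527)
11^8 ≡ 412^2 = 169744 ≡ 50 (mod 527)
11^16 ≡ 50^2 = 2500 ≡ 392 (mod 527)
11^32 ≡ 392^2 = 153664 ≡ 307 (mod 527)
11^64 ≡ 307^2 = 94249 ≡ 443 (mod 527)
11^128 ≡ 443^2 = 196249 ≡ 205 (mod 527)
11^256 ≡ 205^2 = 42025 ≡ 392 (mod 527)
263 = 256 + 4 + 2 + 1 in binary powers of 2.
So 11^263 ≡ 392 · 412 · 121 · 11 ≡ 105 (mod 527).
Squaring chain: 105; never reaches −1, so base 11 is a Miller–Rabin witness that 527 is composite.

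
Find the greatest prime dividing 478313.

67

478313 = 11 · 43483
43483 = 11 · 3953
3953 = 59 · 67
67 is prime.
So 478313 = 11^2 · 59 · 67; the largest prime factor is 67.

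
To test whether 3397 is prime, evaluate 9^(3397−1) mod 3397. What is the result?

97

9^1 ≡ 9 (mod 3397)
9^2 ≡ 9^2 = 81 ≡ 81 (mod 3397)
9^4 ≡ 81^2 = 6561 ≡ 3164 (mod 3397)
9^8 ≡ 3164^2 = 10010896 ≡ 3334 (mod 3397)
9^16 ≡ 3334^2 = 11115556 ≡ 572 (mod 3397)
9^32 ≡ 572^2 = 327184 ≡ 1072 (mod 3397)
9^64 ≡ 1072^2 = 1149184 ≡ 998 (mod 3397)
9^128 ≡ 998^2 = 996004 ≡ 683 (mod 3397)
9^256 ≡ 683^2 = 466489 ≡ 1100 (mod 3397)
9^512 ≡ 1100^2 = 1210000 ≡ 668 (mod 3397)
9^1024 ≡ 668^2 = 446224 ≡ 1217 (mod 3397)
9^2048 ≡ 1217^2 = 1481089 ≡ 3394 (mod 3397)
3396 = 2048 + 1024 + 256 + 64 + 4 in binary powers of 2.
So 9^3396 ≡ 3394 · 1217 · 1100 · 998 · 3164 ≡ 97 (mod 3397).
Since 97 ≠ 1, base 9 is a Fermat witness: 3397 is composite.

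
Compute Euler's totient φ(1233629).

1197856

Factor: 1233629 = 83 · 89 · 167.
φ(1233629) = (83−1) · (89−1) · (167−1) = 82 · 88 · 166 = 1197856.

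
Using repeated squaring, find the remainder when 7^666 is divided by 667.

7^1 ≡ 7 (mod 667)
7^2 ≡ 7^2 = 49 ≡ 49 (mod 667)
7^4 ≡ 49^2 = 2401 ≡ 400 (mod 667)
7^8 ≡ 400^2 = 160000 ≡ 587 (mod 667)
7^16 ≡ 587^2 = 344569 ≡ 397 (mod 667)
7^32 ≡ 397^2 = 157609 ≡ 197 (mod 667)
7^64 ≡ 197^2 = 38809 ≡ 123 (mod 667)
7^128 ≡ 123^2 = 15129 ≡ 455 (mod 667)
7^256 ≡ 455^2 = 207025 ≡ 255 (mod 667)
7^512 ≡ 255^2 = 65025 ≡ 326 (mod 667)
666 = 512 + 128 + 16 + 8 + 2 in binary powers of 2.
So 7^666 ≡ 326 · 455 · 397 · 587 · 49 ≡ 326 (mod 667).
Since 326 ≠ 1, base 7 is a Fermat witness: 667 is composite.

326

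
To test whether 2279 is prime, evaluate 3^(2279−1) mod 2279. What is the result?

3^1 ≡ 3 (mod 2279)
3^2 ≡ 3^2 = 9 ≡ 9 (mod 2279)
3^4 ≡ 9^2 = 81 ≡ 81 (mod 2279)
3^8 ≡ 81^2 = 6561 ≡ 2003 (mod 2279)
3^16 ≡ 2003^2 = 4012009 ≡ 969 (mod 2279)
3^32 ≡ 969^2 = 938961 ≡ 13 (mod 2279)
3^64 ≡ 13^2 = 169 ≡ 169 (mod 2279)
3^128 ≡ 169^2 = 28561 ≡ 1213 (mod 2279)
3^256 ≡ 1213^2 = 1471369 ≡ 1414 (mod 2279)
3^512 ≡ 1414^2 = 1999396 ≡ 713 (mod 2279)
3^1024 ≡ 713^2 = 508369 ≡ 152 (mod 2279)
3^2048 ≡ 152^2 = 23104 ≡ 314 (mod 2279)
2278 = 2048 + 128 + 64 + 32 + 4 + 2 in binary powers of 2.
So 3^2278 ≡ 314 · 1213 · 169 · 13 · 81 · 9 ≡ 1257 (mod 2279).
Since 1257 ≠ 1, base 3 is a Fermat witness: 2279 is composite.

1257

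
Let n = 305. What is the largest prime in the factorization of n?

305 = 5 · 61
61 is prime.
So 305 = 5 · 61; the largest prime factor is 61.

61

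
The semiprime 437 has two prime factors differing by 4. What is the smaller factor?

19

Since p = q + 4, we have 437 = q(q + 4), so q² + 4q − 437 = 0.
Discriminant: 4² + 4·437 = 16 + 1748 = 1764; √1764 = 42.
q = (−4 + 42)/2 = 19, and p = q + 4 = 23.
Check: 19 · 23 = 437.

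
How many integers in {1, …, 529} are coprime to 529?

506

Factor: 529 = 23^2.
φ(529) = 23^1·(23−1) = 506.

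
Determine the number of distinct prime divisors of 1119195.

1119195 = 3^2 · 124355
124355 = 5 · 24871
24871 = 7 · 3553
3553 = 11 · 323
323 = 17 · 19
1119195 = 3^2 · 5 · 7 · 11 · 17 · 19, which has 6 distinct prime factors.

6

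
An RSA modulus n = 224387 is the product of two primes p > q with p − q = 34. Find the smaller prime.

457

Since p = q + 34, we have 224387 = q(q + 34), so q² + 34q − 224387 = 0.
Discriminant: 34² + 4·224387 = 1156 + 897548 = 898704; √898704 = 948.
q = (−34 + 948)/2 = 457, and p = q + 34 = 491.
Check: 457 · 491 = 224387.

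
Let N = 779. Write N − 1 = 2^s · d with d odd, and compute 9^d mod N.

779 − 1 = 778 = 2^1 · 389, so d = 389.
9^1 ≡ 9 (mod 779)
9^2 ≡ 9^2 = 81 ≡ 81 (mod 779)
9^4 ≡ 81^2 = 6561 ≡ 329 (mod 779)
9^8 ≡ 329^2 = 108241 ≡ 739 (mod 779)
9^16 ≡ 739^2 = 546121 ≡ 42 (mod 779)
9^32 ≡ 42^2 = 1764 ≡ 206 (mod 779)
9^64 ≡ 206^2 = 42436 ≡ 370 (mod 779)
9^128 ≡ 370^2 = 136900 ≡ 575 (mod 779)
9^256 ≡ 575^2 = 330625 ≡ 329 (mod 779)
389 = 256 + 128 + 4 + 1 in binary powers of 2.
So 9^389 ≡ 329 · 575 · 329 · 9 ≡ 214 (mod 779).
Squaring chain: 214; never reaches −1, so base 9 is a Miller–Rabin witness that 779 is composite.

214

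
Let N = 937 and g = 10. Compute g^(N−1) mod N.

1

10^1 ≡ 10 (mod 937)
10^2 ≡ 10^2 = 100 ≡ 100 (mod 937)
10^4 ≡ 100^2 = 10000 ≡ 630 (mod 937)
10^8 ≡ 630^2 = 396900 ≡ 549 (mod 937)
10^16 ≡ 549^2 = 301401 ≡ 624 (mod 937)
10^32 ≡ 624^2 = 389376 ≡ 521 (mod 937)
10^64 ≡ 521^2 = 271441 ≡ 648 (mod 937)
10^128 ≡ 648^2 = 419904 ≡ 128 (mod 937)
10^256 ≡ 128^2 = 16384 ≡ 455 (mod 937)
10^512 ≡ 455^2 = 207025 ≡ 885 (mod 937)
936 = 512 + 256 + 128 + 32 + 8 in binary powers of 2.
So 10^936 ≡ 885 · 455 · 128 · 521 · 549 ≡ 1 (mod 937).
Since the result is 1, base 10 gives no evidence that 937 is composite.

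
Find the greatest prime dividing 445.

89

445 = 5 · 89
89 is prime.
So 445 = 5 · 89; the largest prime factor is 89.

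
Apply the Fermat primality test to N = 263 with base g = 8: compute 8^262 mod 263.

1

8^1 ≡ 8 (mod 263)
8^2 ≡ 8^2 = 64 ≡ 64 (mod 263)
8^4 ≡ 64^2 = 4096 ≡ 151 (mod 263)
8^8 ≡ 151^2 = 22801 ≡ 183 (mod 263)
8^16 ≡ 183^2 = 33489 ≡ 88 (mod 263)
8^32 ≡ 88^2 = 7744 ≡ 117 (mod 263)
8^64 ≡ 117^2 = 13689 ≡ 13 (mod 263)
8^128 ≡ 13^2 = 169 ≡ 169 (mod 263)
8^256 ≡ 169^2 = 28561 ≡ 157 (mod 263)
262 = 256 + 4 + 2 in binary powers of 2.
So 8^262 ≡ 157 · 151 · 64 ≡ 1 (mod 263).
Since the result is 1, base 8 gives no evidence that 263 is composite.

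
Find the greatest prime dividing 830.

83

830 = 2 · 415
415 = 5 · 83
83 is prime.
So 830 = 2 · 5 · 83; the largest prime factor is 83.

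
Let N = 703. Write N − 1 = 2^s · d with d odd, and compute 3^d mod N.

702

703 − 1 = 702 = 2^1 · 351, so d = 351.
3^1 ≡ 3 (mod 703)
3^2 ≡ 3^2 = 9 ≡ 9 (mod 703)
3^4 ≡ 9^2 = 81 ≡ 81 (mod 703)
3^8 ≡ 81^2 = 6561 ≡ 234 (mod 703)
3^16 ≡ 234^2 = 54756 ≡ 625 (mod 703)
3^32 ≡ 625^2 = 390625 ≡ 460 (mod 703)
3^64 ≡ 460^2 = 211600 ≡ 700 (mod 703)
3^128 ≡ 700^2 = 490000 ≡ 9 (mod 703)
3^256 ≡ 9^2 = 81 ≡ 81 (mod 703)
351 = 256 + 64 + 16 + 8 + 4 + 2 + 1 in binary powers of 2.
So 3^351 ≡ 81 · 700 · 625 · 234 · 81 · 9 · 3 ≡ 702 (mod 703).
Since 3^d ≡ 702 (mod 703), base 3 does not prove 703 composite.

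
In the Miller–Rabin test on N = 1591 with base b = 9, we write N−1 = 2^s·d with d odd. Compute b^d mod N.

1591 − 1 = 1590 = 2^1 · 795, so d = 795.
9^1 ≡ 9 (mod 1591)
9^2 ≡ 9^2 = 81 ≡ 81 (mod 1591)
9^4 ≡ 81^2 = 6561 ≡ 197 (mod 1591)
9^8 ≡ 197^2 = 38809 ≡ 625 (mod 1591)
9^16 ≡ 625^2 = 390625 ≡ 830 (mod 1591)
9^32 ≡ 830^2 = 688900 ≡ 1588 (mod 1591)
9^64 ≡ 1588^2 = 2521744 ≡ 9 (mod 1591)
9^128 ≡ 9^2 = 81 ≡ 81 (mod 1591)
9^256 ≡ 81^2 = 6561 ≡ 197 (mod 1591)
9^512 ≡ 197^2 = 38809 ≡ 625 (mod 1591)
795 = 512 + 256 + 16 + 8 + 2 + 1 in binary powers of 2.
So 9^795 ≡ 625 · 197 · 830 · 625 · 81 · 9 ≡ 322 (mod 1591).
Squaring chain: 322; never reaches −1, so base 9 is a Miller–Rabin witness that 1591 is composite.

322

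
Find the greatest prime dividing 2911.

71

2911 = 41 · 71
71 is prime.
So 2911 = 41 · 71; the largest prime factor is 71.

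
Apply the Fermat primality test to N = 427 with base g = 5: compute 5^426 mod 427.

5^1 ≡ 5 (mod 427)
5^2 ≡ 5^2 = 25 ≡ 25 (mod 427)
5^4 ≡ 25^2 = 625 ≡ 198 (mod 427)
5^8 ≡ 198^2 = 39204 ≡ 347 (mod 427)
5^16 ≡ 347^2 = 120409 ≡ 422 (mod 427)
5^32 ≡ 422^2 = 178084 ≡ 25 (mod 427)
5^64 ≡ 25^2 = 625 ≡ 198 (mod 427)
5^128 ≡ 198^2 = 39204 ≡ 347 (mod 427)
5^256 ≡ 347^2 = 120409 ≡ 422 (mod 427)
426 = 256 + 128 + 32 + 8 + 2 in binary powers of 2.
So 5^426 ≡ 422 · 347 · 25 · 347 · 25 ≡ 253 (mod 427).
Since 253 ≠ 1, base 5 is a Fermat witness: 427 is composite.

253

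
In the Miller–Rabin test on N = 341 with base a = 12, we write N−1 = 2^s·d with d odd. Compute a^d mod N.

341 − 1 = 340 = 2^2 · 85, so d = 85.
12^1 ≡ 12 (mod 341)
12^2 ≡ 12^2 = 144 ≡ 144 (mod 341)
12^4 ≡ 144^2 = 20736 ≡ 276 (mod 341)
12^8 ≡ 276^2 = 76176 ≡ 133 (mod 341)
12^16 ≡ 133^2 = 17689 ≡ 298 (mod 341)
12^32 ≡ 298^2 = 88804 ≡ 144 (mod 341)
12^64 ≡ 144^2 = 20736 ≡ 276 (mod 341)
85 = 64 + 16 + 4 + 1 in binary powers of 2.
So 12^85 ≡ 276 · 298 · 276 · 12 ≡ 254 (mod 341).
Squaring chain: 254 → 67; never reaches −1, so base 12 is a Miller–Rabin witness that 341 is composite.

254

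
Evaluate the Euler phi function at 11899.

Factor: 11899 = 73 · 163.
φ(11899) = (73−1) · (163−1) = 72 · 162 = 11664.

11664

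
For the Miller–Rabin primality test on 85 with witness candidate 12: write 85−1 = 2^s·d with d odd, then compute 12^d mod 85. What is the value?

37

85 − 1 = 84 = 2^2 · 21, so d = 21.
12^1 ≡ 12 (mod 85)
12^2 ≡ 12^2 = 144 ≡ 59 (mod 85)
12^4 ≡ 59^2 = 3481 ≡ 81 (mod 85)
12^8 ≡ 81^2 = 6561 ≡ 16 (mod 85)
12^16 ≡ 16^2 = 256 ≡ 1 (mod 85)
21 = 16 + 4 + 1 in binary powers of 2.
So 12^21 ≡ 1 · 81 · 12 ≡ 37 (mod 85).
Squaring chain: 37 → 9; never reaches −1, so base 12 is a Miller–Rabin witness that 85 is composite.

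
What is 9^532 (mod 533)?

165

9^1 ≡ 9 (mod 533)
9^2 ≡ 9^2 = 81 ≡ 81 (mod 533)
9^4 ≡ 81^2 = 6561 ≡ 165 (mod 533)
9^8 ≡ 165^2 = 27225 ≡ 42 (mod 533)
9^16 ≡ 42^2 = 1764 ≡ 165 (mod 533)
9^32 ≡ 165^2 = 27225 ≡ 42 (mod 533)
9^64 ≡ 42^2 = 1764 ≡ 165 (mod 533)
9^128 ≡ 165^2 = 27225 ≡ 42 (mod 533)
9^256 ≡ 42^2 = 1764 ≡ 165 (mod 533)
9^512 ≡ 165^2 = 27225 ≡ 42 (mod 533)
532 = 512 + 16 + 4 in binary powers of 2.
So 9^532 ≡ 42 · 165 · 165 ≡ 165 (mod 533).
Since 165 ≠ 1, base 9 is a Fermat witness: 533 is composite.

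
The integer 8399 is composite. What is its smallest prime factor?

37

8399 is odd.
Digit sum 29, not divisible by 3.
Ends in 9: not divisible by 5.
7: 8399 = 7·1199 + 6
11: 8399 = 11·763 + 6
13: 8399 = 13·646 + 1
17: 8399 = 17·494 + 1
19: 8399 = 19·442 + 1
23: 8399 = 23·365 + 4
29: 8399 = 29·289 + 18
31: 8399 = 31·270 + 29
37: 8399 = 37·227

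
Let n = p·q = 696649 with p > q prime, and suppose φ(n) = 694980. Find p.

859

φ(n) = (p−1)(q−1) = n − (p+q) + 1, so p + q = 696649 − 694980 + 1 = 1670.
p and q are the roots of t² − 1670t + 696649 = 0.
Discriminant: 1670² − 4·696649 = 2788900 − 2786596 = 2304; √2304 = 48.
q = (1670 − 48)/2 = 811, p = (1670 + 48)/2 = 859.
Check: 811 · 859 = 696649.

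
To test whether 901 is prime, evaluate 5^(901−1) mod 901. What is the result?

13

5^1 ≡ 5 (mod 901)
5^2 ≡ 5^2 = 25 ≡ 25 (mod 901)
5^4 ≡ 25^2 = 625 ≡ 625 (mod 901)
5^8 ≡ 625^2 = 390625 ≡ 492 (mod 901)
5^16 ≡ 492^2 = 242064 ≡ 596 (mod 901)
5^32 ≡ 596^2 = 355216 ≡ 222 (mod 901)
5^64 ≡ 222^2 = 49284 ≡ 630 (mod 901)
5^128 ≡ 630^2 = 396900 ≡ 460 (mod 901)
5^256 ≡ 460^2 = 211600 ≡ 766 (mod 901)
5^512 ≡ 766^2 = 586756 ≡ 205 (mod 901)
900 = 512 + 256 + 128 + 4 in binary powers of 2.
So 5^900 ≡ 205 · 766 · 460 · 625 ≡ 13 (mod 901).
Since 13 ≠ 1, base 5 is a Fermat witness: 901 is composite.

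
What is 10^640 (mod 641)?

10^1 ≡ 10 (mod 641)
10^2 ≡ 10^2 = 100 ≡ 100 (mod 641)
10^4 ≡ 100^2 = 10000 ≡ 385 (mod 641)
10^8 ≡ 385^2 = 148225 ≡ 154 (mod 641)
10^16 ≡ 154^2 = 23716 ≡ 640 (mod 641)
10^32 ≡ 640^2 = 409600 ≡ 1 (mod 641)
10^64 ≡ 1^2 = 1 ≡ 1 (mod 641)
10^128 ≡ 1^2 = 1 ≡ 1 (mod 641)
10^256 ≡ 1^2 = 1 ≡ 1 (mod 641)
10^512 ≡ 1^2 = 1 ≡ 1 (mod 641)
640 = 512 + 128 in binary powers of 2.
So 10^640 ≡ 1 · 1 ≡ 1 (mod 641).
Since the result is 1, base 10 gives no evidence that 641 is composite.

1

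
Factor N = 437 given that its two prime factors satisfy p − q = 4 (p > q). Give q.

Since p = q + 4, we have 437 = q(q + 4), so q² + 4q − 437 = 0.
Discriminant: 4² + 4·437 = 16 + 1748 = 1764; √1764 = 42.
q = (−4 + 42)/2 = 19, and p = q + 4 = 23.
Check: 19 · 23 = 437.

19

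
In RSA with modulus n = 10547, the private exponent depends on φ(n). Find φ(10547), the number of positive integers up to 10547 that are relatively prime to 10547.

10296

Factor: 10547 = 53 · 199.
φ(10547) = (53−1) · (199−1) = 52 · 198 = 10296.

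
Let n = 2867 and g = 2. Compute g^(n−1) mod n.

1015

2^1 ≡ 2 (mod 2867)
2^2 ≡ 2^2 = 4 ≡ 4 (mod 2867)
2^4 ≡ 4^2 = 16 ≡ 16 (mod 2867)
2^8 ≡ 16^2 = 256 ≡ 256 (mod 2867)
2^16 ≡ 256^2 = 65536 ≡ 2462 (mod 2867)
2^32 ≡ 2462^2 = 6061444 ≡ 606 (mod 2867)
2^64 ≡ 606^2 = 367236 ≡ 260 (mod 2867)
2^128 ≡ 260^2 = 67600 ≡ 1659 (mod 2867)
2^256 ≡ 1659^2 = 2752281 ≡ 2828 (mod 2867)
2^512 ≡ 2828^2 = 7997584 ≡ 1521 (mod 2867)
2^1024 ≡ 1521^2 = 2313441 ≡ 2639 (mod 2867)
2^2048 ≡ 2639^2 = 6964321 ≡ 378 (mod 2867)
2866 = 2048 + 512 + 256 + 32 + 16 + 2 in binary powers of 2.
So 2^2866 ≡ 378 · 1521 · 2828 · 606 · 2462 · 4 ≡ 1015 (mod 2867).
Since 1015 ≠ 1, base 2 is a Fermat witness: 2867 is composite.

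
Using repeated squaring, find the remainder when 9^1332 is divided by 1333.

9^1 ≡ 9 (mod 1333)
9^2 ≡ 9^2 = 81 ≡ 81 (mod 1333)
9^4 ≡ 81^2 = 6561 ≡ 1229 (mod 1333)
9^8 ≡ 1229^2 = 1510441 ≡ 152 (mod 1333)
9^16 ≡ 152^2 = 23104 ≡ 443 (mod 1333)
9^32 ≡ 443^2 = 196249 ≡ 298 (mod 1333)
9^64 ≡ 298^2 = 88804 ≡ 826 (mod 1333)
9^128 ≡ 826^2 = 682276 ≡ 1113 (mod 1333)
9^256 ≡ 1113^2 = 1238769 ≡ 412 (mod 1333)
9^512 ≡ 412^2 = 169744 ≡ 453 (mod 1333)
9^1024 ≡ 453^2 = 205209 ≡ 1260 (mod 1333)
1332 = 1024 + 256 + 32 + 16 + 4 in binary powers of 2.
So 9^1332 ≡ 1260 · 412 · 298 · 443 · 1229 ≡ 250 (mod 1333).
Since 250 ≠ 1, base 9 is a Fermat witness: 1333 is composite.

250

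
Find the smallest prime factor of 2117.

29

2117 is odd.
Digit sum 11, not divisible by 3.
Ends in 7: not divisible by 5.
7: 2117 = 7·302 + 3
11: 2117 = 11·192 + 5
13: 2117 = 13·162 + 11
17: 2117 = 17·124 + 9
19: 2117 = 19·111 + 8
23: 2117 = 23·92 + 1
29: 2117 = 29·73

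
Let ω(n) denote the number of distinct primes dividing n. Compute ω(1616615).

6

1616615 = 5 · 323323
323323 = 7 · 46189
46189 = 11 · 4199
4199 = 13 · 323
323 = 17 · 19
1616615 = 5 · 7 · 11 · 13 · 17 · 19, which has 6 distinct prime factors.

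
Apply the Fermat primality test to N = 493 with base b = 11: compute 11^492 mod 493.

285

11^1 ≡ 11 (mod 493)
11^2 ≡ 11^2 = 121 ≡ 121 (mod 493)
11^4 ≡ 121^2 = 14641 ≡ 344 (mod 493)
11^8 ≡ 344^2 = 118336 ≡ 16 (mod 493)
11^16 ≡ 16^2 = 256 ≡ 256 (mod 493)
11^32 ≡ 256^2 = 65536 ≡ 460 (mod 493)
11^64 ≡ 460^2 = 211600 ≡ 103 (mod 493)
11^128 ≡ 103^2 = 10609 ≡ 256 (mod 493)
11^256 ≡ 256^2 = 65536 ≡ 460 (mod 493)
492 = 256 + 128 + 64 + 32 + 8 + 4 in binary powers of 2.
So 11^492 ≡ 460 · 256 · 103 · 460 · 16 · 344 ≡ 285 (mod 493).
Since 285 ≠ 1, base 11 is a Fermat witness: 493 is composite.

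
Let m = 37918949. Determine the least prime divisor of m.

37918949 is odd.
Digit sum 50, not divisible by 3.
Ends in 9: not divisible by 5.
7: 37918949 = 7·5416992 + 5
11: 37918949 = 11·3447177 + 2
13: 37918949 = 13·2916842 + 3
17: 37918949 = 17·2230526 + 7
19: 37918949 = 19·1995734 + 3
23: 37918949 = 23·1648649 + 22
29: 37918949 = 29·1307549 + 28
31: 37918949 = 31·1223191 + 28
37: 37918949 = 37·1024836 + 17
41: 37918949 = 41·924852 + 17
43: 37918949 = 43·881836 + 1
47: 37918949 = 47·806786 + 7
53: 37918949 = 53·715451 + 46
59: 37918949 = 59·642694 + 3
61: 37918949 = 61·621622 + 7
67: 37918949 = 67·565954 + 31
71: 37918949 = 71·534069 + 50
73: 37918949 = 73·519437 + 48
79: 37918949 = 79·479986 + 55
83: 37918949 = 83·456854 + 67
89: 37918949 = 89·426055 + 54
97: 37918949 = 97·390917

97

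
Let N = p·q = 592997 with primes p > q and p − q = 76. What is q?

733

Since p = q + 76, we have 592997 = q(q + 76), so q² + 76q − 592997 = 0.
Discriminant: 76² + 4·592997 = 5776 + 2371988 = 2377764; √2377764 = 1542.
q = (−76 + 1542)/2 = 733, and p = q + 76 = 809.
Check: 733 · 809 = 592997.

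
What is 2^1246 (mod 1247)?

2^1 ≡ 2 (mod 1247)
2^2 ≡ 2^2 = 4 ≡ 4 (mod 1247)
2^4 ≡ 4^2 = 16 ≡ 16 (mod 1247)
2^8 ≡ 16^2 = 256 ≡ 256 (mod 1247)
2^16 ≡ 256^2 = 65536 ≡ 692 (mod 1247)
2^32 ≡ 692^2 = 478864 ≡ 16 (mod 1247)
2^64 ≡ 16^2 = 256 ≡ 256 (mod 1247)
2^128 ≡ 256^2 = 65536 ≡ 692 (mod 1247)
2^256 ≡ 692^2 = 478864 ≡ 16 (mod 1247)
2^512 ≡ 16^2 = 256 ≡ 256 (mod 1247)
2^1024 ≡ 256^2 = 65536 ≡ 692 (mod 1247)
1246 = 1024 + 128 + 64 + 16 + 8 + 4 + 2 in binary powers of 2.
So 2^1246 ≡ 692 · 692 · 256 · 692 · 256 · 16 · 4 ≡ 173 (mod 1247).
Since 173 ≠ 1, base 2 is a Fermat witness: 1247 is composite.

173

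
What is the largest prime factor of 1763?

43

1763 = 41 · 43
43 is prime.
So 1763 = 41 · 43; the largest prime factor is 43.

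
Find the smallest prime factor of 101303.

101303 is odd.
Digit sum 8, not divisible by 3.
Ends in 3: not divisible by 5.
7: 101303 = 7·14471 + 6
11: 101303 = 11·9209 + 4
13: 101303 = 13·7792 + 7
17: 101303 = 17·5959

17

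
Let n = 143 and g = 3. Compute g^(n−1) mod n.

42

3^1 ≡ 3 (mod 143)
3^2 ≡ 3^2 = 9 ≡ 9 (mod 143)
3^4 ≡ 9^2 = 81 ≡ 81 (mod 143)
3^8 ≡ 81^2 = 6561 ≡ 126 (mod 143)
3^16 ≡ 126^2 = 15876 ≡ 3 (mod 143)
3^32 ≡ 3^2 = 9 ≡ 9 (mod 143)
3^64 ≡ 9^2 = 81 ≡ 81 (mod 143)
3^128 ≡ 81^2 = 6561 ≡ 126 (mod 143)
142 = 128 + 8 + 4 + 2 in binary powers of 2.
So 3^142 ≡ 126 · 126 · 81 · 9 ≡ 42 (mod 143).
Since 42 ≠ 1, base 3 is a Fermat witness: 143 is composite.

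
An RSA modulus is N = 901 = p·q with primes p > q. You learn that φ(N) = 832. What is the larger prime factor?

53

φ(n) = (p−1)(q−1) = n − (p+q) + 1, so p + q = 901 − 832 + 1 = 70.
p and q are the roots of t² − 70t + 901 = 0.
Discriminant: 70² − 4·901 = 4900 − 3604 = 1296; √1296 = 36.
q = (70 − 36)/2 = 17, p = (70 + 36)/2 = 53.
Check: 17 · 53 = 901.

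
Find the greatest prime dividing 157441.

89

157441 = 29 · 5429
5429 = 61 · 89
89 is prime.
So 157441 = 29 · 61 · 89; the largest prime factor is 89.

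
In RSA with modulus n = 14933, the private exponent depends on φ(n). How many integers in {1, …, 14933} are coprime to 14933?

Factor: 14933 = 109 · 137.
φ(14933) = (109−1) · (137−1) = 108 · 136 = 14688.

14688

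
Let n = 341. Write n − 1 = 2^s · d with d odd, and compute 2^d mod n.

341 − 1 = 340 = 2^2 · 85, so d = 85.
2^1 ≡ 2 (mod 341)
2^2 ≡ 2^2 = 4 ≡ 4 (mod 341)
2^4 ≡ 4^2 = 16 ≡ 16 (mod 341)
2^8 ≡ 16^2 = 256 ≡ 256 (mod 341)
2^16 ≡ 256^2 = 65536 ≡ 64 (mod 341)
2^32 ≡ 64^2 = 4096 ≡ 4 (mod 341)
2^64 ≡ 4^2 = 16 ≡ 16 (mod 341)
85 = 64 + 16 + 4 + 1 in binary powers of 2.
So 2^85 ≡ 16 · 64 · 16 · 2 ≡ 32 (mod 341).
Squaring chain: 32 → 1; never reaches −1, so base 2 is a Miller–Rabin witness that 341 is composite.

32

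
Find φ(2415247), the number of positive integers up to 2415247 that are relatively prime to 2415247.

2360280

Factor: 2415247 = 103 · 131 · 179.
φ(2415247) = (103−1) · (131−1) · (179−1) = 102 · 130 · 178 = 2360280.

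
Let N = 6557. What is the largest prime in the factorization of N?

83

6557 = 79 · 83
83 is prime.
So 6557 = 79 · 83; the largest prime factor is 83.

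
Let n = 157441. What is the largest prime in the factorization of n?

157441 = 29 · 5429
5429 = 61 · 89
89 is prime.
So 157441 = 29 · 61 · 89; the largest prime factor is 89.

89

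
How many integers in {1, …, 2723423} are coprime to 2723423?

2663424

Factor: 2723423 = 103 · 137 · 193.
φ(2723423) = (103−1) · (137−1) · (193−1) = 102 · 136 · 192 = 2663424.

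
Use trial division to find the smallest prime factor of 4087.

4087 is odd.
Digit sum 19, not divisible by 3.
Ends in 7: not divisible by 5.
7: 4087 = 7·583 + 6
11: 4087 = 11·371 + 6
13: 4087 = 13·314 + 5
17: 4087 = 17·240 + 7
19: 4087 = 19·215 + 2
23: 4087 = 23·177 + 16
29: 4087 = 29·140 + 27
31: 4087 = 31·131 + 26
37: 4087 = 37·110 + 17
41: 4087 = 41·99 + 28
43: 4087 = 43·95 + 2
47: 4087 = 47·86 + 45
53: 4087 = 53·77 + 6
59: 4087 = 59·69 + 16
61: 4087 = 61·67

61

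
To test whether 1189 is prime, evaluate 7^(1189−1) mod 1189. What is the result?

7^1 ≡ 7 (mod 1189)
7^2 ≡ 7^2 = 49 ≡ 49 (mod 1189)
7^4 ≡ 49^2 = 2401 ≡ 23 (mod 1189)
7^8 ≡ 23^2 = 529 ≡ 529 (mod 1189)
7^16 ≡ 529^2 = 279841 ≡ 426 (mod 1189)
7^32 ≡ 426^2 = 181476 ≡ 748 (mod 1189)
7^64 ≡ 748^2 = 559504 ≡ 674 (mod 1189)
7^128 ≡ 674^2 = 454276 ≡ 78 (mod 1189)
7^256 ≡ 78^2 = 6084 ≡ 139 (mod 1189)
7^512 ≡ 139^2 = 19321 ≡ 297 (mod 1189)
7^1024 ≡ 297^2 = 88209 ≡ 223 (mod 1189)
1188 = 1024 + 128 + 32 + 4 in binary powers of 2.
So 7^1188 ≡ 223 · 78 · 748 · 23 ≡ 45 (mod 1189).
Since 45 ≠ 1, base 7 is a Fermat witness: 1189 is composite.

45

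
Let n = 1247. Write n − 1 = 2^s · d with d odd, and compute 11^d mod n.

1247 − 1 = 1246 = 2^1 · 623, so d = 623.
11^1 ≡ 11 (mod 1247)
11^2 ≡ 11^2 = 121 ≡ 121 (mod 1247)
11^4 ≡ 121^2 = 14641 ≡ 924 (mod 1247)
11^8 ≡ 924^2 = 853776 ≡ 828 (mod 1247)
11^16 ≡ 828^2 = 685584 ≡ 981 (mod 1247)
11^32 ≡ 981^2 = 962361 ≡ 924 (mod 1247)
11^64 ≡ 924^2 = 853776 ≡ 828 (mod 1247)
11^128 ≡ 828^2 = 685584 ≡ 981 (mod 1247)
11^256 ≡ 981^2 = 962361 ≡ 924 (mod 1247)
11^512 ≡ 924^2 = 853776 ≡ 828 (mod 1247)
623 = 512 + 64 + 32 + 8 + 4 + 2 + 1 in binary powers of 2.
So 11^623 ≡ 828 · 828 · 924 · 828 · 924 · 121 · 11 ≡ 302 (mod 1247).
Squaring chain: 302; never reaches −1, so base 11 is a Miller–Rabin witness that 1247 is composite.

302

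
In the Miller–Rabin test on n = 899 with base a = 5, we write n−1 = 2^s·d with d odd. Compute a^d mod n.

614

899 − 1 = 898 = 2^1 · 449, so d = 449.
5^1 ≡ 5 (mod 899)
5^2 ≡ 5^2 = 25 ≡ 25 (mod 899)
5^4 ≡ 25^2 = 625 ≡ 625 (mod 899)
5^8 ≡ 625^2 = 390625 ≡ 459 (mod 899)
5^16 ≡ 459^2 = 210681 ≡ 315 (mod 899)
5^32 ≡ 315^2 = 99225 ≡ 335 (mod 899)
5^64 ≡ 335^2 = 112225 ≡ 749 (mod 899)
5^128 ≡ 749^2 = 561001 ≡ 25 (mod 899)
5^256 ≡ 25^2 = 625 ≡ 625 (mod 899)
449 = 256 + 128 + 64 + 1 in binary powers of 2.
So 5^449 ≡ 625 · 25 · 749 · 5 ≡ 614 (mod 899).
Squaring chain: 614; never reaches −1, so base 5 is a Miller–Rabin witness that 899 is composite.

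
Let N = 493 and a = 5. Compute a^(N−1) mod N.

344

5^1 ≡ 5 (mod 493)
5^2 ≡ 5^2 = 25 ≡ 25 (mod 493)
5^4 ≡ 25^2 = 625 ≡ 132 (mod 493)
5^8 ≡ 132^2 = 17424 ≡ 169 (mod 493)
5^16 ≡ 169^2 = 28561 ≡ 460 (mod 493)
5^32 ≡ 460^2 = 211600 ≡ 103 (mod 493)
5^64 ≡ 103^2 = 10609 ≡ 256 (mod 493)
5^128 ≡ 256^2 = 65536 ≡ 460 (mod 493)
5^256 ≡ 460^2 = 211600 ≡ 103 (mod 493)
492 = 256 + 128 + 64 + 32 + 8 + 4 in binary powers of 2.
So 5^492 ≡ 103 · 460 · 256 · 103 · 169 · 132 ≡ 344 (mod 493).
Since 344 ≠ 1, base 5 is a Fermat witness: 493 is composite.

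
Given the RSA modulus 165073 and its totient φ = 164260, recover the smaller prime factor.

383

φ(n) = (p−1)(q−1) = n − (p+q) + 1, so p + q = 165073 − 164260 + 1 = 814.
p and q are the roots of t² − 814t + 165073 = 0.
Discriminant: 814² − 4·165073 = 662596 − 660292 = 2304; √2304 = 48.
q = (814 − 48)/2 = 383, p = (814 + 48)/2 = 431.
Check: 383 · 431 = 165073.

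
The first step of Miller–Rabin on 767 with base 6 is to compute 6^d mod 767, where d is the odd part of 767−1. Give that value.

544

767 − 1 = 766 = 2^1 · 383, so d = 383.
6^1 ≡ 6 (mod 767)
6^2 ≡ 6^2 = 36 ≡ 36 (mod 767)
6^4 ≡ 36^2 = 1296 ≡ 529 (mod 767)
6^8 ≡ 529^2 = 279841 ≡ 653 (mod 767)
6^16 ≡ 653^2 = 426409 ≡ 724 (mod 767)
6^32 ≡ 724^2 = 524176 ≡ 315 (mod 767)
6^64 ≡ 315^2 = 99225 ≡ 282 (mod 767)
6^128 ≡ 282^2 = 79524 ≡ 523 (mod 767)
6^256 ≡ 523^2 = 273529 ≡ 477 (mod 767)
383 = 256 + 64 + 32 + 16 + 8 + 4 + 2 + 1 in binary powers of 2.
So 6^383 ≡ 477 · 282 · 315 · 724 · 653 · 529 · 36 · 6 ≡ 544 (mod 767).
Squaring chain: 544; never reaches −1, so base 6 is a Miller–Rabin witness that 767 is composite.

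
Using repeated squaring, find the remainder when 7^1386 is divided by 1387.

7^1 ≡ 7 (mod 1387)
7^2 ≡ 7^2 = 49 ≡ 49 (mod 1387)
7^4 ≡ 49^2 = 2401 ≡ 1014 (mod 1387)
7^8 ≡ 1014^2 = 1028196 ≡ 429 (mod 1387)
7^16 ≡ 429^2 = 184041 ≡ 957 (mod 1387)
7^32 ≡ 957^2 = 915849 ≡ 429 (mod 1387)
7^64 ≡ 429^2 = 184041 ≡ 957 (mod 1387)
7^128 ≡ 957^2 = 915849 ≡ 429 (mod 1387)
7^256 ≡ 429^2 = 184041 ≡ 957 (mod 1387)
7^512 ≡ 957^2 = 915849 ≡ 429 (mod 1387)
7^1024 ≡ 429^2 = 184041 ≡ 957 (mod 1387)
1386 = 1024 + 256 + 64 + 32 + 8 + 2 in binary powers of 2.
So 7^1386 ≡ 957 · 957 · 957 · 429 · 429 · 49 ≡ 1122 (mod 1387).
Since 1122 ≠ 1, base 7 is a Fermat witness: 1387 is composite.

1122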